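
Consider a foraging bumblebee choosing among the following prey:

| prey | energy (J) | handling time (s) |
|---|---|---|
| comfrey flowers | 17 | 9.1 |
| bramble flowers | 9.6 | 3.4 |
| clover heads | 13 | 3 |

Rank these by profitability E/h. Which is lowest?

Profitability E/h (J/s): comfrey flowers = 17/9.1 = 1.87, bramble flowers = 9.6/3.4 = 2.82, clover heads = 13/3 = 4.33.
Ranked: clover heads > bramble flowers > comfrey flowers.

comfrey flowers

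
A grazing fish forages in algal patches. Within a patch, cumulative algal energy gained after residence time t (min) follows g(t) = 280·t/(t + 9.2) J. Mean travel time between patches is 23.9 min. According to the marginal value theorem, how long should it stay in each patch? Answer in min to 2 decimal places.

14.83 min

Maximise g(t)/(T+t): set derivative to zero → g'(t)(T+t) = g(t).
g'(t) = 280·9.2/(t + 9.2)². Setting 280·9.2/(t+9.2)² = 280t/[(t+9.2)(23.9+t)] gives 9.2(23.9+t) = t(t+9.2), so t² = 9.2×23.9 = 219.9.
t* = √219.9 = 14.83 min.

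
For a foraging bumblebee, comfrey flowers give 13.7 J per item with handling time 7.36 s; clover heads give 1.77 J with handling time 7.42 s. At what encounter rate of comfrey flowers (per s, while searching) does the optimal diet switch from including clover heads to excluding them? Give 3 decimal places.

The zero-one rule: include clover heads iff E₂/h₂ > λE₁/(1+λh₁). Equality gives the switch point.
λE₁h₂ = E₂ + λE₂h₁ ⇒ λ = E₂/(E₁h₂ − E₂h₁) = 1.77/(101.7 − 13.03) = 0.01997 per s.

0.020 per s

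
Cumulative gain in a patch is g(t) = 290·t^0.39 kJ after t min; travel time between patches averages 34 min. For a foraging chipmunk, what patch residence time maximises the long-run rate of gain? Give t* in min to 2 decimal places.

Optimal t* satisfies g'(t*) = g(t*)/(T + t*).
g'(t) = 0.39·290·t^-0.61. Setting 0.39·290·t^-0.61 = 290·t^0.39/(34+t) gives 0.39(34+t) = t, so 0.61·t = 0.39×34.
t* = 0.39×34/0.61 = 21.74 min.

21.74 min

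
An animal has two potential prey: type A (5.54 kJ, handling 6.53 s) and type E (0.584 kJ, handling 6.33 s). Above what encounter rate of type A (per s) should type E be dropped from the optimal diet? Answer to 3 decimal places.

Drop type E once their profitability E₂/h₂ falls below the rate achievable on type A alone: E₂/h₂ = λE₁/(1 + λh₁).
Solve for λ: λE₁h₂ = E₂(1 + λh₁) → λ(E₁h₂ − E₂h₁) = E₂ → λ = E₂/(E₁h₂ − E₂h₁).
λ = 0.584/(5.54×6.33 − 0.584×6.53) = 0.584/31.25 = 0.01869 per s.

0.019 per s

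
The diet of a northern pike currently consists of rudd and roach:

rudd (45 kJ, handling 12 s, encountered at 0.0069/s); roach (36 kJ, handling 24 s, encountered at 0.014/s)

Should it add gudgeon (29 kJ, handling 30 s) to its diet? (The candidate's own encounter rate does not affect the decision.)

Yes

Current rate: (0.0069×45 + 0.014×36)/(1 + 0.0069×12 + 0.014×24) = 0.5741 kJ/s.
Profitability of gudgeon: 29/30 = 0.9667 kJ/s.
0.9667 > 0.5741, so adding gudgeon raises the average — include it.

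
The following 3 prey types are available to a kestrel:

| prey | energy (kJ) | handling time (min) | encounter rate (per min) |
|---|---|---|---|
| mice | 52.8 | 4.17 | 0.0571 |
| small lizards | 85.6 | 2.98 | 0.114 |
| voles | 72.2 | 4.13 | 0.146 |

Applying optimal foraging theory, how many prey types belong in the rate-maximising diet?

3

Profitabilities (E/h, kJ/min): small lizards 28.7, voles 17.5, mice 12.7. Add prey in this order while the next type's profitability exceeds the intake rate on those already taken.
Rate on top 1: 7.284. voles: 17.5 > 7.284 → include.
Rate on top 2: 10.45. mice: 12.7 > 10.45 → include.
Optimal diet: small lizards, voles, mice — 3 of 3 types.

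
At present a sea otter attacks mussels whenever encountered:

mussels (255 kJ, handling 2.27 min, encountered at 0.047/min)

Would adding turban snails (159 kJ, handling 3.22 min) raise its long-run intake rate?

Current rate: (0.047×255)/(1 + 0.047×2.27) = 10.83 kJ/min.
Profitability of turban snails: 159/3.22 = 49.38 kJ/min.
49.38 > 10.83, so adding turban snails raises the average — include it.

Yes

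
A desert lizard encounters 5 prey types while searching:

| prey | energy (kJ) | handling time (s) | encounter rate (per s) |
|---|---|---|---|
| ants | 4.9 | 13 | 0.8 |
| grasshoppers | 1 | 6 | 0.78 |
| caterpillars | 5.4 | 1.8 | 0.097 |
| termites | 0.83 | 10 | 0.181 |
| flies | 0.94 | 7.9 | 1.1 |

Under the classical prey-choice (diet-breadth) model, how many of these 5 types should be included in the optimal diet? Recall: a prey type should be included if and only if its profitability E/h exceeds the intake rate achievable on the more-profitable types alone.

1

Rank by E/h (kJ/s): caterpillars 3, ants 0.377, grasshoppers 0.167, flies 0.119, termites 0.083. Include each in turn until the next type's E/h falls below the running intake rate.
Rate on top 1: 0.4459. ants: 0.377 < 0.4459 → exclude; stop.
Optimal diet: caterpillars — 1 of 5 types.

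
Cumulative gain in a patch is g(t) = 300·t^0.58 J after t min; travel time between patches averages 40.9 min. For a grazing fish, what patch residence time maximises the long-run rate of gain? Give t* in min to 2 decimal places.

Maximise g(t)/(T+t): set derivative to zero → g'(t)(T+t) = g(t).
g'(t) = 0.58·300·t^-0.42. Setting 0.58·300·t^-0.42 = 300·t^0.58/(40.9+t) gives 0.58(40.9+t) = t, so 0.42·t = 0.58×40.9.
t* = 0.58×40.9/0.42 = 56.48 min.

56.48 min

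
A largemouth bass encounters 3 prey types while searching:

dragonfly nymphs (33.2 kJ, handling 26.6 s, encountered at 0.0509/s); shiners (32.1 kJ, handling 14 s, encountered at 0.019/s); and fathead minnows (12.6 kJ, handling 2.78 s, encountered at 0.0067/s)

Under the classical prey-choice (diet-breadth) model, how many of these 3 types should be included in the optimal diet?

E/h in descending order: fathead minnows 4.53, shiners 2.29, dragonfly nymphs 1.25 kJ/s. The optimal diet is the largest prefix of this list for which every included type satisfies E_i/h_i > R on the types above it.
Rate on top 1: 0.08288. shiners: 2.29 > 0.08288 → include.
Rate on top 2: 0.5405. dragonfly nymphs: 1.25 > 0.5405 → include.
Optimal diet: fathead minnows, shiners, dragonfly nymphs — 3 of 3 types.

3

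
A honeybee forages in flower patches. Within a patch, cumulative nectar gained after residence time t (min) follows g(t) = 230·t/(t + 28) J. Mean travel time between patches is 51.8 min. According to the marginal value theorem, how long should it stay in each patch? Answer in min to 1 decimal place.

Maximise g(t)/(T+t): set derivative to zero → g'(t)(T+t) = g(t).
g'(t) = 230·28/(t + 28)². Setting 230·28/(t+28)² = 230t/[(t+28)(51.8+t)] gives 28(51.8+t) = t(t+28), so t² = 28×51.8 = 1450.
t* = √1450 = 38.08 min.

38.1 min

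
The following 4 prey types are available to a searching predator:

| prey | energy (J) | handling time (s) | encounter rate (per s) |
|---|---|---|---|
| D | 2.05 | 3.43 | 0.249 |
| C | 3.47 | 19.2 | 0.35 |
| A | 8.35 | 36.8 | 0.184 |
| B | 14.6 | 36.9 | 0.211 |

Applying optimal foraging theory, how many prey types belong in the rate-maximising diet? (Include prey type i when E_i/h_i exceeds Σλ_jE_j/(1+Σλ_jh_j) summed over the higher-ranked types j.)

2

Profitabilities (E/h, J/s): D 0.598, B 0.396, A 0.227, C 0.181. Add prey in this order while the next type's profitability exceeds the intake rate on those already taken.
Rate on top 1: 0.2753. B: 0.396 > 0.2753 → include.
Rate on top 2: 0.3725. A: 0.227 < 0.3725 → exclude; stop.
Optimal diet: D, B — 2 of 4 types.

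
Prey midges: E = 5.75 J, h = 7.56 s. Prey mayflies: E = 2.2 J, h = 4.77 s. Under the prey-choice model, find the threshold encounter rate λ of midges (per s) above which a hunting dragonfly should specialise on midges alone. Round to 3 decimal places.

0.204 per s

At the threshold, the rate on midges alone equals the profitability of mayflies: λ·5.75/(1 + λ·7.56) = 2.2/4.77 = 0.4612.
Rearranging, λ(5.75 − 0.4612×7.56) = 0.4612, so λ = 0.4612/2.263 = 0.2038 per s.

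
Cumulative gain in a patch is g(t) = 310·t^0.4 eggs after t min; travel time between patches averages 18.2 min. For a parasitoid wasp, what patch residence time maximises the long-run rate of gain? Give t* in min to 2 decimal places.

Maximise g(t)/(T+t): set derivative to zero → g'(t)(T+t) = g(t).
g'(t) = 0.4·310·t^-0.6. Setting 0.4·310·t^-0.6 = 310·t^0.4/(18.2+t) gives 0.4(18.2+t) = t, so 0.60·t = 0.4×18.2.
t* = 0.4×18.2/0.60 = 12.13 min.

12.13 min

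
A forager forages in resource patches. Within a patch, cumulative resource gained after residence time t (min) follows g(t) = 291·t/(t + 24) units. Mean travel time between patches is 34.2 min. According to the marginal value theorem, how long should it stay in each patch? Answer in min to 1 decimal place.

28.6 min

Maximise g(t)/(T+t): set derivative to zero → g'(t)(T+t) = g(t).
g'(t) = 291·24/(t + 24)². Setting 291·24/(t+24)² = 291t/[(t+24)(34.2+t)] gives 24(34.2+t) = t(t+24), so t² = 24×34.2 = 820.8.
t* = √820.8 = 28.65 min.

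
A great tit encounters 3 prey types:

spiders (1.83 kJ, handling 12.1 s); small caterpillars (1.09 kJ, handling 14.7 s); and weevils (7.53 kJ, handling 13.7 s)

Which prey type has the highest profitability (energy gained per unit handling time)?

Profitability E/h (kJ/s): spiders = 1.83/12.1 = 0.151, small caterpillars = 1.09/14.7 = 0.0741, weevils = 7.53/13.7 = 0.55.
Ranked: weevils > spiders > small caterpillars.

weevils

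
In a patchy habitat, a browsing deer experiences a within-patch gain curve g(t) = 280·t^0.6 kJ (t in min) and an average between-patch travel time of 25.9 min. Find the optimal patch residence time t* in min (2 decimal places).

Optimal t* satisfies g'(t*) = g(t*)/(T + t*).
g'(t) = 0.6·280·t^-0.4. Setting 0.6·280·t^-0.4 = 280·t^0.6/(25.9+t) gives 0.6(25.9+t) = t, so 0.40·t = 0.6×25.9.
t* = 0.6×25.9/0.40 = 38.85 min.

38.85 min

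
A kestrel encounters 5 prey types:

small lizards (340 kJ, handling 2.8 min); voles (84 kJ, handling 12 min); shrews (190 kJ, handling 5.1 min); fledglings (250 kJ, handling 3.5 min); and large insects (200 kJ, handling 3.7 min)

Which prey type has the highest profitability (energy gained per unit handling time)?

small lizards

Profitability E/h (kJ/min): small lizards = 340/2.8 = 121, voles = 84/12 = 7, shrews = 190/5.1 = 37.3, fledglings = 250/3.5 = 71.4, large insects = 200/3.7 = 54.1.
Ranked: small lizards > fledglings > large insects > shrews > voles.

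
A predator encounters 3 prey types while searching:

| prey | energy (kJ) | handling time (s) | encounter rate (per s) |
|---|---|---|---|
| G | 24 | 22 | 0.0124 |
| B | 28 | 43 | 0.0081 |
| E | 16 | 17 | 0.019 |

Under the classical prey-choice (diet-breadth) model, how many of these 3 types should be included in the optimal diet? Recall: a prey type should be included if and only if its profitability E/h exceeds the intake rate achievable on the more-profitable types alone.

E/h in descending order: G 1.09, E 0.941, B 0.651 kJ/s. The optimal diet is the largest prefix of this list for which every included type satisfies E_i/h_i > R on the types above it.
Rate on top 1: 0.2338. E: 0.941 > 0.2338 → include.
Rate on top 2: 0.377. B: 0.651 > 0.377 → include.
Optimal diet: G, E, B — 3 of 3 types.

3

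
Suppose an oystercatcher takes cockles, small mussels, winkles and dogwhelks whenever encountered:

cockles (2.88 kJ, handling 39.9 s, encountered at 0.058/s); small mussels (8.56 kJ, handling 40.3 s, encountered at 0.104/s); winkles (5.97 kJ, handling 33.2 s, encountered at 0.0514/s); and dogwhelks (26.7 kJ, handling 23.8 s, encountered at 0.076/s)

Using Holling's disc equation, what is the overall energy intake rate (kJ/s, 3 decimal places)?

0.308 kJ/s

R = (0.058×2.88 + 0.104×8.56 + 0.0514×5.97 + 0.076×26.7) / (1 + 0.058×39.9 + 0.104×40.3 + 0.0514×33.2 + 0.076×23.8) = 3.393/11.02 = 0.3079 kJ/s.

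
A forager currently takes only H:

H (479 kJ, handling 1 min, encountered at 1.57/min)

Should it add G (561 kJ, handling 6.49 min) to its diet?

Current rate: (1.57×479)/(1 + 1.57×1) = 292.6 kJ/min.
Profitability of G: 561/6.49 = 86.44 kJ/min.
Since 86.44 < R, time spent handling G is better spent searching.

No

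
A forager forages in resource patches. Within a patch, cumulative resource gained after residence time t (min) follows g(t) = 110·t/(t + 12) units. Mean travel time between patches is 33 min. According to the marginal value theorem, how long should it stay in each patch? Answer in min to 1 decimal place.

Maximise g(t)/(T+t): set derivative to zero → g'(t)(T+t) = g(t).
g'(t) = 110·12/(t + 12)². Setting 110·12/(t+12)² = 110t/[(t+12)(33+t)] gives 12(33+t) = t(t+12), so t² = 12×33 = 396.
t* = √396 = 19.9 min.

19.9 min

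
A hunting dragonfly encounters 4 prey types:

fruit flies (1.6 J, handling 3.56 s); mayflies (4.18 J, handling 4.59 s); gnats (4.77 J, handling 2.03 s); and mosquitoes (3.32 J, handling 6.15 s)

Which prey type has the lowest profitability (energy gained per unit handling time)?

In descending order of E/h:
gnats: 4.77/2.03 = 2.35 J/s
mayflies: 4.18/4.59 = 0.911 J/s
mosquitoes: 3.32/6.15 = 0.54 J/s
fruit flies: 1.6/3.56 = 0.449 J/s

fruit flies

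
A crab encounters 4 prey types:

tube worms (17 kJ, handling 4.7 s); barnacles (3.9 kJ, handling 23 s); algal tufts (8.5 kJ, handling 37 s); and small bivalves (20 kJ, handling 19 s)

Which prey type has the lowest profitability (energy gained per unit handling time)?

barnacles

In descending order of E/h:
tube worms: 17/4.7 = 3.62 kJ/s
small bivalves: 20/19 = 1.05 kJ/s
algal tufts: 8.5/37 = 0.23 kJ/s
barnacles: 3.9/23 = 0.17 kJ/s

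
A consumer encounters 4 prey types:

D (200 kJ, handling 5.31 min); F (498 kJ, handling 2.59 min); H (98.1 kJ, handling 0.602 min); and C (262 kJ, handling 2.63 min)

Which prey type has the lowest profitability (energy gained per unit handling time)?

Profitability E/h (kJ/min): D = 200/5.31 = 37.7, F = 498/2.59 = 192, H = 98.1/0.602 = 163, C = 262/2.63 = 99.6.
Ranked: F > H > C > D.

D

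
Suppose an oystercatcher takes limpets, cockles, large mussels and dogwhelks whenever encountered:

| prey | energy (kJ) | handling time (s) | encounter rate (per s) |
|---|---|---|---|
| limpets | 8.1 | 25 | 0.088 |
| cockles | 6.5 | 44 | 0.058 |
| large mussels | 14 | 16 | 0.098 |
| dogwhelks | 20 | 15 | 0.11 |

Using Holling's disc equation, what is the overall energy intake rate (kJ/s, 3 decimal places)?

0.520 kJ/s

R = Σλ_iE_i / (1 + Σλ_ih_i)
Numerator: 0.088×8.1 + 0.058×6.5 + 0.098×14 + 0.11×20 = 4.662
Denominator: 1 + 0.088×25 + 0.058×44 + 0.098×16 + 0.11×15 = 8.97
R = 4.662/8.97 = 0.5197 kJ/s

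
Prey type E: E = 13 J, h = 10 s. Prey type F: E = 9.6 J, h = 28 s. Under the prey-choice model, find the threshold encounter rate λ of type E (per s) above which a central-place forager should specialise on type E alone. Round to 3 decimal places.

At the threshold, the rate on type E alone equals the profitability of type F: λ·13/(1 + λ·10) = 9.6/28 = 0.3429.
Rearranging, λ(13 − 0.3429×10) = 0.3429, so λ = 0.3429/9.571 = 0.03582 per s.

0.036 per s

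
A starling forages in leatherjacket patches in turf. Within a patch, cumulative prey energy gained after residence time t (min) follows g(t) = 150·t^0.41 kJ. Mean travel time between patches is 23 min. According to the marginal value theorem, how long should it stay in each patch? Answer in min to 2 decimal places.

Optimal t* satisfies g'(t*) = g(t*)/(T + t*).
g'(t) = 0.41·150·t^-0.59. Setting 0.41·150·t^-0.59 = 150·t^0.41/(23+t) gives 0.41(23+t) = t, so 0.59·t = 0.41×23.
t* = 0.41×23/0.59 = 15.98 min.

15.98 min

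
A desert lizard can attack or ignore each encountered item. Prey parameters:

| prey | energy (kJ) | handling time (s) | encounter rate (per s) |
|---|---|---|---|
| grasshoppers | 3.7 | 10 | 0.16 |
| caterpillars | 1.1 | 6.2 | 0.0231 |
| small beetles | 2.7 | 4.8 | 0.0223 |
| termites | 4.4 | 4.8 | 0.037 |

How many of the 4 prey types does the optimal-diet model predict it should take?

Profitabilities (E/h, kJ/s): termites 0.917, small beetles 0.563, grasshoppers 0.37, caterpillars 0.177. Add prey in this order while the next type's profitability exceeds the intake rate on those already taken.
Rate on top 1: 0.1382. small beetles: 0.563 > 0.1382 → include.
Rate on top 2: 0.1736. grasshoppers: 0.37 > 0.1736 → include.
Rate on top 3: 0.2825. caterpillars: 0.177 < 0.2825 → exclude; stop.
Optimal diet: termites, small beetles, grasshoppers — 3 of 4 types.

3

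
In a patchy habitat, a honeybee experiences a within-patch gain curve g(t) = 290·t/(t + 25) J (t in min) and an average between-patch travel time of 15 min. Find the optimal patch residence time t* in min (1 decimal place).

Optimal t* satisfies g'(t*) = g(t*)/(T + t*).
g'(t) = 290·25/(t + 25)². Setting 290·25/(t+25)² = 290t/[(t+25)(15+t)] gives 25(15+t) = t(t+25), so t² = 25×15 = 375.
t* = √375 = 19.36 min.

19.4 min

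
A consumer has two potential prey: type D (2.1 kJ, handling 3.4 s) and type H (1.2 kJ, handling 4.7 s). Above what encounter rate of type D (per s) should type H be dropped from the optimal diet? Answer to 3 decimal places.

The zero-one rule: include type H iff E₂/h₂ > λE₁/(1+λh₁). Equality gives the switch point.
λE₁h₂ = E₂ + λE₂h₁ ⇒ λ = E₂/(E₁h₂ − E₂h₁) = 1.2/(9.87 − 4.08) = 0.2073 per s.

0.207 per s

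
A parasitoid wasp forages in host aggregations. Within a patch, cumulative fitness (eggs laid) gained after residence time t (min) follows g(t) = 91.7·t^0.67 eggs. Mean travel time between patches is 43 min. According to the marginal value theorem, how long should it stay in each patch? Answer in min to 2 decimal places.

Optimal t* satisfies g'(t*) = g(t*)/(T + t*).
g'(t) = 0.67·91.7·t^-0.33. Setting 0.67·91.7·t^-0.33 = 91.7·t^0.67/(43+t) gives 0.67(43+t) = t, so 0.33·t = 0.67×43.
t* = 0.67×43/0.33 = 87.3 min.

87.30 min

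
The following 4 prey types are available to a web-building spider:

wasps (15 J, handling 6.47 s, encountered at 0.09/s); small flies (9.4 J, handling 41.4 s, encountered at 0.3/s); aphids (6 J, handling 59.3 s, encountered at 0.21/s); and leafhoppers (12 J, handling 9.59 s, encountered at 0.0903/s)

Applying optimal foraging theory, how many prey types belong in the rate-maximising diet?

Profitabilities (E/h, J/s): wasps 2.32, leafhoppers 1.25, small flies 0.227, aphids 0.101. Add prey in this order while the next type's profitability exceeds the intake rate on those already taken.
Rate on top 1: 0.8532. leafhoppers: 1.25 > 0.8532 → include.
Rate on top 2: 0.994. small flies: 0.227 < 0.994 → exclude; stop.
Optimal diet: wasps, leafhoppers — 2 of 4 types.

2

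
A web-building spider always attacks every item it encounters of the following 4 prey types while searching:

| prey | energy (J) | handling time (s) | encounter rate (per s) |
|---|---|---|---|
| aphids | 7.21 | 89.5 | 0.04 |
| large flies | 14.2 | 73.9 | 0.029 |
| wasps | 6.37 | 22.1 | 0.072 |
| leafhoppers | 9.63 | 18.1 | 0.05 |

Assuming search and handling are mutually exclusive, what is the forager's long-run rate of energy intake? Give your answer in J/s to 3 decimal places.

Energy encountered per unit search time: 0.04×7.21 + 0.029×14.2 + 0.072×6.37 + 0.05×9.63 = 1.64 J/s.
Handling time per unit search time: 0.04×89.5 + 0.029×73.9 + 0.072×22.1 + 0.05×18.1 = 8.219.
Rate = 1.64/(1 + 8.219) = 0.1779 J/s.

0.178 J/s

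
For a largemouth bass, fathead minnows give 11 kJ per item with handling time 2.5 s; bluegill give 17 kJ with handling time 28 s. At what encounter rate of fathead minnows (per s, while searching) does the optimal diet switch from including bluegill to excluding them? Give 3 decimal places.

The zero-one rule: include bluegill iff E₂/h₂ > λE₁/(1+λh₁). Equality gives the switch point.
λE₁h₂ = E₂ + λE₂h₁ ⇒ λ = E₂/(E₁h₂ − E₂h₁) = 17/(308 − 42.5) = 0.06403 per s.

0.064 per s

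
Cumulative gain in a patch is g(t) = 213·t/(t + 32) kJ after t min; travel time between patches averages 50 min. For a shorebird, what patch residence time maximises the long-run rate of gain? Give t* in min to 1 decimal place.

40.0 min

Optimal t* satisfies g'(t*) = g(t*)/(T + t*).
g'(t) = 213·32/(t + 32)². Setting 213·32/(t+32)² = 213t/[(t+32)(50+t)] gives 32(50+t) = t(t+32), so t² = 32×50 = 1600.
t* = √1600 = 40 min.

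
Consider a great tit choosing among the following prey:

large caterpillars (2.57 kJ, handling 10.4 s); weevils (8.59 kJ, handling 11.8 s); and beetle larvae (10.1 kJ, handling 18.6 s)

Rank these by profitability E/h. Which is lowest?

large caterpillars

In descending order of E/h:
weevils: 8.59/11.8 = 0.728 kJ/s
beetle larvae: 10.1/18.6 = 0.543 kJ/s
large caterpillars: 2.57/10.4 = 0.247 kJ/s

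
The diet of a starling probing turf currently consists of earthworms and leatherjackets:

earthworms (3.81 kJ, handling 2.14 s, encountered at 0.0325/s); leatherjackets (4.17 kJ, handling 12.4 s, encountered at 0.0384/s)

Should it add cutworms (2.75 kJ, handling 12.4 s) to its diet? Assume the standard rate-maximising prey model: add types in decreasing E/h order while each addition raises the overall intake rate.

Yes

Intake rate on the current diet: R = (0.0325×3.81 + 0.0384×4.17) / (1 + 0.0325×2.14 + 0.0384×12.4) = 0.284/1.546 = 0.1837 kJ/s.
cutworms: E/h = 2.75/12.4 = 0.2218 kJ/s.
Since 0.2218 > R, including cutworms increases the long-run rate.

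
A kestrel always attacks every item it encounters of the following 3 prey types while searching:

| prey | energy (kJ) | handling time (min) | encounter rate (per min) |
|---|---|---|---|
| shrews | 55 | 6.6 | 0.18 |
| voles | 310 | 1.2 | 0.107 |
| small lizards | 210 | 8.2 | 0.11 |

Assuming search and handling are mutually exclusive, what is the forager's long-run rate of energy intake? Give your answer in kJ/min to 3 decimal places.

R = Σλ_iE_i / (1 + Σλ_ih_i)
Numerator: 0.18×55 + 0.107×310 + 0.11×210 = 66.17
Denominator: 1 + 0.18×6.6 + 0.107×1.2 + 0.11×8.2 = 3.218
R = 66.17/3.218 = 20.56 kJ/min

20.560 kJ/min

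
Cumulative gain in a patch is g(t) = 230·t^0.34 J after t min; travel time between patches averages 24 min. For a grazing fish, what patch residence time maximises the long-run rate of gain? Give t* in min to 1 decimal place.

12.4 min

By the marginal value theorem, leave when the instantaneous gain rate g'(t) equals the habitat-wide average g(t)/(T + t).
g'(t) = 0.34·230·t^-0.66. Setting 0.34·230·t^-0.66 = 230·t^0.34/(24+t) gives 0.34(24+t) = t, so 0.66·t = 0.34×24.
t* = 0.34×24/0.66 = 12.36 min.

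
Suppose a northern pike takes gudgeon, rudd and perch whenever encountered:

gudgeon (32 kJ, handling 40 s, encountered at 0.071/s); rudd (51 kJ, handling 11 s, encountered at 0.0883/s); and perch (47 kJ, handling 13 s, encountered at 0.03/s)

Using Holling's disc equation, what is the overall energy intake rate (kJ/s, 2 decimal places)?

1.57 kJ/s

Energy encountered per unit search time: 0.071×32 + 0.0883×51 + 0.03×47 = 8.185 kJ/s.
Handling time per unit search time: 0.071×40 + 0.0883×11 + 0.03×13 = 4.201.
Rate = 8.185/(1 + 4.201) = 1.574 kJ/s.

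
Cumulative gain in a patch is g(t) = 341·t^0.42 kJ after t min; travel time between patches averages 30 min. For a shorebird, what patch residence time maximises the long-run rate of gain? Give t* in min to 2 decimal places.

By the marginal value theorem, leave when the instantaneous gain rate g'(t) equals the habitat-wide average g(t)/(T + t).
g'(t) = 0.42·341·t^-0.58. Setting 0.42·341·t^-0.58 = 341·t^0.42/(30+t) gives 0.42(30+t) = t, so 0.58·t = 0.42×30.
t* = 0.42×30/0.58 = 21.72 min.

21.72 min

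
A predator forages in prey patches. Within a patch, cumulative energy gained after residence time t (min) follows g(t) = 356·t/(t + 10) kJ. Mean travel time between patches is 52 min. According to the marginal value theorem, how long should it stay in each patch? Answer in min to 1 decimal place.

Optimal t* satisfies g'(t*) = g(t*)/(T + t*).
g'(t) = 356·10/(t + 10)². Setting 356·10/(t+10)² = 356t/[(t+10)(52+t)] gives 10(52+t) = t(t+10), so t² = 10×52 = 520.
t* = √520 = 22.8 min.

22.8 min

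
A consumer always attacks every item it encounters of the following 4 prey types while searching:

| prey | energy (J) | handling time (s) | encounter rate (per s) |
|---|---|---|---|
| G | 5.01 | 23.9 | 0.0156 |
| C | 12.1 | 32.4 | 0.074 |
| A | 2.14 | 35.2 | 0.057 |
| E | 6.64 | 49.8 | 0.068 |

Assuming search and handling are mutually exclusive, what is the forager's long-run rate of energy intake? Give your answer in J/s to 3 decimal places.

0.169 J/s

Energy encountered per unit search time: 0.0156×5.01 + 0.074×12.1 + 0.057×2.14 + 0.068×6.64 = 1.547 J/s.
Handling time per unit search time: 0.0156×23.9 + 0.074×32.4 + 0.057×35.2 + 0.068×49.8 = 8.163.
Rate = 1.547/(1 + 8.163) = 0.1688 J/s.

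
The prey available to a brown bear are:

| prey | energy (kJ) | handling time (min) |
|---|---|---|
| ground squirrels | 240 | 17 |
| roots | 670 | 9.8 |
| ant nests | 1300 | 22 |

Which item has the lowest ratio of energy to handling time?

ground squirrels

Profitability E/h (kJ/min): ground squirrels = 240/17 = 14.1, roots = 670/9.8 = 68.4, ant nests = 1300/22 = 59.1.
Ranked: roots > ant nests > ground squirrels.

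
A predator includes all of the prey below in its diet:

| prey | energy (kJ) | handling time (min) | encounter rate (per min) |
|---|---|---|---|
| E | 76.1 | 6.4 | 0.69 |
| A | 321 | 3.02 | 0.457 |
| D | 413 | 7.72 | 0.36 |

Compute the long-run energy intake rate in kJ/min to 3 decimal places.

R = Σλ_iE_i / (1 + Σλ_ih_i)
Numerator: 0.69×76.1 + 0.457×321 + 0.36×413 = 347.9
Denominator: 1 + 0.69×6.4 + 0.457×3.02 + 0.36×7.72 = 9.575
R = 347.9/9.575 = 36.33 kJ/min

36.331 kJ/min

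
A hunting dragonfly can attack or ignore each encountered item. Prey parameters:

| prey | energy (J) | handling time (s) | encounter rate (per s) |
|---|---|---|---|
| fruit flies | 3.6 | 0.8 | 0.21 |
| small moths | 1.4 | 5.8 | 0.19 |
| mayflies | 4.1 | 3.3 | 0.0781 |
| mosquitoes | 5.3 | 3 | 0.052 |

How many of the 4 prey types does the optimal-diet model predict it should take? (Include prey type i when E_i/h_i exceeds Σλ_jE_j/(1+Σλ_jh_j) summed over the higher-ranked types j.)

3

E/h in descending order: fruit flies 4.5, mosquitoes 1.77, mayflies 1.24, small moths 0.241 J/s. The optimal diet is the largest prefix of this list for which every included type satisfies E_i/h_i > R on the types above it.
Rate on top 1: 0.6473. mosquitoes: 1.77 > 0.6473 → include.
Rate on top 2: 0.7792. mayflies: 1.24 > 0.7792 → include.
Rate on top 3: 0.8546. small moths: 0.241 < 0.8546 → exclude; stop.
Optimal diet: fruit flies, mosquitoes, mayflies — 3 of 4 types.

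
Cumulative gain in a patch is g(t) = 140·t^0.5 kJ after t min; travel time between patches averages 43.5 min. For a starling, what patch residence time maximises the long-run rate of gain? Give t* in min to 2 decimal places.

43.50 min

Maximise g(t)/(T+t): set derivative to zero → g'(t)(T+t) = g(t).
g'(t) = 0.5·140·t^-0.5. Setting 0.5·140·t^-0.5 = 140·t^0.5/(43.5+t) gives 0.5(43.5+t) = t, so 0.50·t = 0.5×43.5.
t* = 0.5×43.5/0.50 = 43.5 min.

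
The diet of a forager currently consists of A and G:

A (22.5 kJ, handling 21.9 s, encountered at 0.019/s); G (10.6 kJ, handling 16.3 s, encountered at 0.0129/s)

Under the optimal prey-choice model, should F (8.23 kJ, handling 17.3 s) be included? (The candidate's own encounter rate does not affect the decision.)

Current rate: (0.019×22.5 + 0.0129×10.6)/(1 + 0.019×21.9 + 0.0129×16.3) = 0.3469 kJ/s.
Profitability of F: 8.23/17.3 = 0.4757 kJ/s.
0.4757 > 0.3469, so adding F raises the average — include it.

Yes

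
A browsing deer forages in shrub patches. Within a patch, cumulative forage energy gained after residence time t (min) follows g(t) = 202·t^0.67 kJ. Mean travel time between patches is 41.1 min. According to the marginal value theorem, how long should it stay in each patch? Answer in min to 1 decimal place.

83.4 min

By the marginal value theorem, leave when the instantaneous gain rate g'(t) equals the habitat-wide average g(t)/(T + t).
g'(t) = 0.67·202·t^-0.33. Setting 0.67·202·t^-0.33 = 202·t^0.67/(41.1+t) gives 0.67(41.1+t) = t, so 0.33·t = 0.67×41.1.
t* = 0.67×41.1/0.33 = 83.45 min.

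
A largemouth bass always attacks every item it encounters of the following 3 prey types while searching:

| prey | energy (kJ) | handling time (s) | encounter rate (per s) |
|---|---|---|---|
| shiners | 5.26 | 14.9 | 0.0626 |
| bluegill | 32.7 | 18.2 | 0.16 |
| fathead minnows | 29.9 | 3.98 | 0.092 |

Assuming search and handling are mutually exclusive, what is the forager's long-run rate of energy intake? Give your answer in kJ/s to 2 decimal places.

1.60 kJ/s

R = (0.0626×5.26 + 0.16×32.7 + 0.092×29.9) / (1 + 0.0626×14.9 + 0.16×18.2 + 0.092×3.98) = 8.312/5.211 = 1.595 kJ/s.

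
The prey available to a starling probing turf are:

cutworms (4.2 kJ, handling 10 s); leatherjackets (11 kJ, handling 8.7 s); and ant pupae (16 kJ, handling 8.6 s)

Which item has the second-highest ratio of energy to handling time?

leatherjackets

In descending order of E/h:
ant pupae: 16/8.6 = 1.86 kJ/s
leatherjackets: 11/8.7 = 1.26 kJ/s
cutworms: 4.2/10 = 0.42 kJ/s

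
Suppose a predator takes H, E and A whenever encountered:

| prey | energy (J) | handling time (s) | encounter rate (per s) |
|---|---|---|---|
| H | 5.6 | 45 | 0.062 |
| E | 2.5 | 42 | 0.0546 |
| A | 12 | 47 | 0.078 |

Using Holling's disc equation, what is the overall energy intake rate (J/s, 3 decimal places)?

R = Σλ_iE_i / (1 + Σλ_ih_i)
Numerator: 0.062×5.6 + 0.0546×2.5 + 0.078×12 = 1.42
Denominator: 1 + 0.062×45 + 0.0546×42 + 0.078×47 = 9.749
R = 1.42/9.749 = 0.1456 J/s

0.146 J/s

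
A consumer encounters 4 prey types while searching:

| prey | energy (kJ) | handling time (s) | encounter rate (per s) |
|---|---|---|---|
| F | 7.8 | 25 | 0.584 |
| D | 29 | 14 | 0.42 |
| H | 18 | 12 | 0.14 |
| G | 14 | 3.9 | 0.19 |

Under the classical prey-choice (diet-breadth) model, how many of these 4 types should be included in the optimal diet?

Rank by E/h (kJ/s): G 3.59, D 2.07, H 1.5, F 0.312. Include each in turn until the next type's E/h falls below the running intake rate.
Rate on top 1: 1.528. D: 2.07 > 1.528 → include.
Rate on top 2: 1.947. H: 1.5 < 1.947 → exclude; stop.
Optimal diet: G, D — 2 of 4 types.

2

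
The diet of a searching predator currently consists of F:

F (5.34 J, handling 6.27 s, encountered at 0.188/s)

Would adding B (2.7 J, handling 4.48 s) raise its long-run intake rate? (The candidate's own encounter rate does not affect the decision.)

Intake rate on the current diet: R = (0.188×5.34) / (1 + 0.188×6.27) = 1.004/2.179 = 0.4608 J/s.
B: E/h = 2.7/4.48 = 0.6027 J/s.
Since 0.6027 > R, including B increases the long-run rate.

Yes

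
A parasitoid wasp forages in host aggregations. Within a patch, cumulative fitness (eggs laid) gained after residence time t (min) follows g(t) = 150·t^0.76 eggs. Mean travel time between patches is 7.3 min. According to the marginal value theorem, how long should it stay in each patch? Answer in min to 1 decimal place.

Optimal t* satisfies g'(t*) = g(t*)/(T + t*).
g'(t) = 0.76·150·t^-0.24. Setting 0.76·150·t^-0.24 = 150·t^0.76/(7.3+t) gives 0.76(7.3+t) = t, so 0.24·t = 0.76×7.3.
t* = 0.76×7.3/0.24 = 23.12 min.

23.1 min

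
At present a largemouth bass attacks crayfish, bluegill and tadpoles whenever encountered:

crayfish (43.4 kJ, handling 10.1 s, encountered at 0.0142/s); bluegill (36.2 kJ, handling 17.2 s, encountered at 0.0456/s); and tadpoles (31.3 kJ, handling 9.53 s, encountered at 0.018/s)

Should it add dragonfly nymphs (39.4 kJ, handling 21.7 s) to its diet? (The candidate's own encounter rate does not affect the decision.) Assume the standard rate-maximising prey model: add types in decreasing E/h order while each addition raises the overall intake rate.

Yes

On crayfish, bluegill and tadpoles alone, R = ΣλE/(1+Σλh) = 2.83/2.099 = 1.348 kJ/s.
dragonfly nymphs: E/h = 39.4/21.7 = 1.816 kJ/s.
Since 1.816 > R, including dragonfly nymphs increases the long-run rate.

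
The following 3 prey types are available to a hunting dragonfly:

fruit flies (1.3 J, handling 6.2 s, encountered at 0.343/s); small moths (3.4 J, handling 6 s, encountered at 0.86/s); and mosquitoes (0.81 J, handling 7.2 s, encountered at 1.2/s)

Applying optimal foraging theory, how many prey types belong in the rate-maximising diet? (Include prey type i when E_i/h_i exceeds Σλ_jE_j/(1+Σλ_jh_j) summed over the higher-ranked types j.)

Rank by E/h (J/s): small moths 0.567, fruit flies 0.21, mosquitoes 0.113. Include each in turn until the next type's E/h falls below the running intake rate.
Rate on top 1: 0.4747. fruit flies: 0.21 < 0.4747 → exclude; stop.
Optimal diet: small moths — 1 of 3 types.

1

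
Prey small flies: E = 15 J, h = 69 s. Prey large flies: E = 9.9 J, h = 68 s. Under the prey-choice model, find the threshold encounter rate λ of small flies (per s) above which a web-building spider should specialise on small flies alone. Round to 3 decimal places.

0.029 per s

Drop large flies once their profitability E₂/h₂ falls below the rate achievable on small flies alone: E₂/h₂ = λE₁/(1 + λh₁).
Solve for λ: λE₁h₂ = E₂(1 + λh₁) → λ(E₁h₂ − E₂h₁) = E₂ → λ = E₂/(E₁h₂ − E₂h₁).
λ = 9.9/(15×68 − 9.9×69) = 9.9/336.9 = 0.02939 per s.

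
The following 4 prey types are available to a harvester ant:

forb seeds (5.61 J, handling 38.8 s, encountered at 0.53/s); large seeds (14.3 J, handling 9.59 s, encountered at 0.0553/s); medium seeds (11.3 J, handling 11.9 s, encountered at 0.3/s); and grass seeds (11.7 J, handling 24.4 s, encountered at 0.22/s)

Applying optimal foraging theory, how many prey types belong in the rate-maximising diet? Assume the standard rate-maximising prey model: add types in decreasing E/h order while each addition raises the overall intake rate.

Rank by E/h (J/s): large seeds 1.49, medium seeds 0.95, grass seeds 0.48, forb seeds 0.145. Include each in turn until the next type's E/h falls below the running intake rate.
Rate on top 1: 0.5167. medium seeds: 0.95 > 0.5167 → include.
Rate on top 2: 0.8197. grass seeds: 0.48 < 0.8197 → exclude; stop.
Optimal diet: large seeds, medium seeds — 2 of 4 types.

2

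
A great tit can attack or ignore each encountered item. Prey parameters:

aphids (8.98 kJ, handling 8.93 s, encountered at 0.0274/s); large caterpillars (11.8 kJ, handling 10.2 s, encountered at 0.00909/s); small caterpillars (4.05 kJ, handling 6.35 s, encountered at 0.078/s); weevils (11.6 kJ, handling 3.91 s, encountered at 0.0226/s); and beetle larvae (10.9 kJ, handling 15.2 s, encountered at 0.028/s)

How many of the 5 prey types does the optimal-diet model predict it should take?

5

Rank by E/h (kJ/s): weevils 2.97, large caterpillars 1.16, aphids 1.01, beetle larvae 0.717, small caterpillars 0.638. Include each in turn until the next type's E/h falls below the running intake rate.
Rate on top 1: 0.2409. large caterpillars: 1.16 > 0.2409 → include.
Rate on top 2: 0.3128. aphids: 1.01 > 0.3128 → include.
Rate on top 3: 0.4317. beetle larvae: 0.717 > 0.4317 → include.
Rate on top 4: 0.4973. small caterpillars: 0.638 > 0.4973 → include.
Optimal diet: weevils, large caterpillars, aphids, beetle larvae, small caterpillars — 5 of 5 types.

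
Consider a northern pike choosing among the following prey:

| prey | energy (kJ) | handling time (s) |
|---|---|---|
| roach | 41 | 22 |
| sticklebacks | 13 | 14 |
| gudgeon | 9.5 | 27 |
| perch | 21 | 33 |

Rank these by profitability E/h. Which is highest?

In descending order of E/h:
roach: 41/22 = 1.86 kJ/s
sticklebacks: 13/14 = 0.929 kJ/s
perch: 21/33 = 0.636 kJ/s
gudgeon: 9.5/27 = 0.352 kJ/s

roach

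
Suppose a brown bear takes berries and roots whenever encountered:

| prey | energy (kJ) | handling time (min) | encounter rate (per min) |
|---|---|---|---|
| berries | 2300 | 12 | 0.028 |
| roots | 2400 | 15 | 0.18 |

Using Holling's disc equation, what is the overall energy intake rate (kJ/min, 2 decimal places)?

122.99 kJ/min

R = (0.028×2300 + 0.18×2400) / (1 + 0.028×12 + 0.18×15) = 496.4/4.036 = 123 kJ/min.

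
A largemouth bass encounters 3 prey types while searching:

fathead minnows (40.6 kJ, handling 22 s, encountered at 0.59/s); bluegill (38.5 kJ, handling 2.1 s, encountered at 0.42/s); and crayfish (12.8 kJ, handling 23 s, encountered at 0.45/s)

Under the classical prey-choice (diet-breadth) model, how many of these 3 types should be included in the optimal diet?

E/h in descending order: bluegill 18.3, fathead minnows 1.85, crayfish 0.557 kJ/s. The optimal diet is the largest prefix of this list for which every included type satisfies E_i/h_i > R on the types above it.
Rate on top 1: 8.592. fathead minnows: 1.85 < 8.592 → exclude; stop.
Optimal diet: bluegill — 1 of 3 types.

1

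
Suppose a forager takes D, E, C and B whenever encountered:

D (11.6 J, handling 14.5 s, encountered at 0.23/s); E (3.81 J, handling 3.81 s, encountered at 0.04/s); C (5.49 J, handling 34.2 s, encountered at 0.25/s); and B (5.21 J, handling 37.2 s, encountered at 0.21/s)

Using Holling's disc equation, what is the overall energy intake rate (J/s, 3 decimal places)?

R = (0.23×11.6 + 0.04×3.81 + 0.25×5.49 + 0.21×5.21) / (1 + 0.23×14.5 + 0.04×3.81 + 0.25×34.2 + 0.21×37.2) = 5.287/20.85 = 0.2536 J/s.

0.254 J/s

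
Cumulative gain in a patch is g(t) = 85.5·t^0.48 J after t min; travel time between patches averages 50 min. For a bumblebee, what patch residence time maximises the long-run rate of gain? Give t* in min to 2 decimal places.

By the marginal value theorem, leave when the instantaneous gain rate g'(t) equals the habitat-wide average g(t)/(T + t).
g'(t) = 0.48·85.5·t^-0.52. Setting 0.48·85.5·t^-0.52 = 85.5·t^0.48/(50+t) gives 0.48(50+t) = t, so 0.52·t = 0.48×50.
t* = 0.48×50/0.52 = 46.15 min.

46.15 min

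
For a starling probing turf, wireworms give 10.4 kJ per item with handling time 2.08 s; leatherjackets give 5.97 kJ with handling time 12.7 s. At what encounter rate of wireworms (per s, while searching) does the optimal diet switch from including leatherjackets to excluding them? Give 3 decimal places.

The zero-one rule: include leatherjackets iff E₂/h₂ > λE₁/(1+λh₁). Equality gives the switch point.
λE₁h₂ = E₂ + λE₂h₁ ⇒ λ = E₂/(E₁h₂ − E₂h₁) = 5.97/(132.1 − 12.42) = 0.04989 per s.

0.050 per s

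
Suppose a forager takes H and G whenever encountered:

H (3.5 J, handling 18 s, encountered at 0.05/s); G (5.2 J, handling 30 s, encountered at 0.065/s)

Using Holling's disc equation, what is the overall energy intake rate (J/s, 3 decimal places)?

0.133 J/s

R = Σλ_iE_i / (1 + Σλ_ih_i)
Numerator: 0.05×3.5 + 0.065×5.2 = 0.513
Denominator: 1 + 0.05×18 + 0.065×30 = 3.85
R = 0.513/3.85 = 0.1332 J/s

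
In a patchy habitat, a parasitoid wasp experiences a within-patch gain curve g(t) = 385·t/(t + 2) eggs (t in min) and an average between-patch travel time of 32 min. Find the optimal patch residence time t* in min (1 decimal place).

Maximise g(t)/(T+t): set derivative to zero → g'(t)(T+t) = g(t).
g'(t) = 385·2/(t + 2)². Setting 385·2/(t+2)² = 385t/[(t+2)(32+t)] gives 2(32+t) = t(t+2), so t² = 2×32 = 64.
t* = √64 = 8 min.

8.0 min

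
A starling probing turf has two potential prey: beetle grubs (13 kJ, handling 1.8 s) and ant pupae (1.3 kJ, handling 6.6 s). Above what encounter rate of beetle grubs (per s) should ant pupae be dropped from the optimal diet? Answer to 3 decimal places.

0.016 per s

At the threshold, the rate on beetle grubs alone equals the profitability of ant pupae: λ·13/(1 + λ·1.8) = 1.3/6.6 = 0.197.
Rearranging, λ(13 − 0.197×1.8) = 0.197, so λ = 0.197/12.65 = 0.01558 per s.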